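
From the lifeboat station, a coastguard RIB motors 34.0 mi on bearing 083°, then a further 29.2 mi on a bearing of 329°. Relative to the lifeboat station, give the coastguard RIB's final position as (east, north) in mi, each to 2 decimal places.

(18.71, 29.17)

Leg 1 (083°, 34.0 mi): east 34.0 sin 83° = 33.75, north 34.0 cos 83° = 4.14
Leg 2 (329°, 29.2 mi): east 29.2 sin 329° = -15.04, north 29.2 cos 329° = 25.03
Summing: 18.71 mi east, 29.17 mi north → (18.71, 29.17).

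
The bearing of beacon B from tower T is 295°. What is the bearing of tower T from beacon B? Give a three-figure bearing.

115°

Back-bearing = 295° − 180° = 115°.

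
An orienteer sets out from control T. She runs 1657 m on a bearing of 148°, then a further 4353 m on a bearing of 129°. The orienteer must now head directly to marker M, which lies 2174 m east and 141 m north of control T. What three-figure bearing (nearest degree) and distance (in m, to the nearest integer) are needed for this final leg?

Leg 1 (148°, 1657 m): east 1657 sin 148° = 878.08, north 1657 cos 148° = -1405.22
Leg 2 (129°, 4353 m): east 4353 sin 129° = 3382.92, north 4353 cos 129° = -2739.43
Current position: (4260.99, -4144.65). Target: (2174, 141). Remaining: Δeast = -2086.99, Δnorth = 4285.65.
Bearing = atan2(-2086.99, 4285.65) mod 360° = 334.04°; distance = √((-2086.99)² + (4285.65)²) = 4766.793 m.

334°, 4767 m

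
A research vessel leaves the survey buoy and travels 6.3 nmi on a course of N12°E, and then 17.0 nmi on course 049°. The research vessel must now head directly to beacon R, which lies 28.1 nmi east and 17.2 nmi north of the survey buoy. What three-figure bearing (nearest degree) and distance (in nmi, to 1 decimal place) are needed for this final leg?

Leg 1 (N12°E, 6.3 nmi): east 6.3 sin 12° = 1.31, north 6.3 cos 12° = 6.16
Leg 2 (049°, 17.0 nmi): east 17.0 sin 49° = 12.83, north 17.0 cos 49° = 11.15
Current position: (14.14, 17.32). Target: (28.1, 17.2). Remaining: Δeast = 13.96, Δnorth = -0.12.
Bearing = atan2(13.96, -0.12) mod 360° = 90.47°; distance = √((13.96)² + (-0.12)²) = 13.961 nmi.

090°, 14.0 nmi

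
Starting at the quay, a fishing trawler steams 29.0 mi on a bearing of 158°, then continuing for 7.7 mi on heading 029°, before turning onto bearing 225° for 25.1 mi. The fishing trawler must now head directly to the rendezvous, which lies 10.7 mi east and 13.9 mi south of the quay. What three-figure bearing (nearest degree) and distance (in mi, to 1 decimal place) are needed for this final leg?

030°, 27.7 mi

Leg 1 (158°, 29.0 mi): east 29.0 sin 158° = 10.86, north 29.0 cos 158° = -26.89
Leg 2 (029°, 7.7 mi): east 7.7 sin 29° = 3.73, north 7.7 cos 29° = 6.73
Leg 3 (225°, 25.1 mi): east 25.1 sin 225° = -17.75, north 25.1 cos 225° = -17.75
Current position: (-3.15, -37.90). Target: (10.7, -13.9). Remaining: Δeast = 13.85, Δnorth = 24.00.
Bearing = atan2(13.85, 24.00) mod 360° = 29.99°; distance = √((13.85)² + (24.00)²) = 27.712 mi.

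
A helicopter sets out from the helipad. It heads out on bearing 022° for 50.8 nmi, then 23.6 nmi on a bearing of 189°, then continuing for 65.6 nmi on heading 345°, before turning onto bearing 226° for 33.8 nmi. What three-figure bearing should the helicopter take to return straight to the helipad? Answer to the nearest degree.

158°

Leg 1 (022°, 50.8 nmi): east 50.8 sin 22° = 19.03, north 50.8 cos 22° = 47.10
Leg 2 (189°, 23.6 nmi): east 23.6 sin 189° = -3.69, north 23.6 cos 189° = -23.31
Leg 3 (345°, 65.6 nmi): east 65.6 sin 345° = -16.98, north 65.6 cos 345° = 63.36
Leg 4 (226°, 33.8 nmi): east 33.8 sin 226° = -24.31, north 33.8 cos 226° = -23.48
Net displacement: -25.95 east, 63.68 north. Direction back to start is (25.95, -63.68): bearing = atan2(25.95, -63.68) mod 360° = 157.82° ≈ 158°.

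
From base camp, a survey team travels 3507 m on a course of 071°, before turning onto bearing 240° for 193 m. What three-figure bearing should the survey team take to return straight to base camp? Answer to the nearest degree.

Leg 1 (071°, 3507 m): east 3507 sin 71° = 3315.93, north 3507 cos 71° = 1141.77
Leg 2 (240°, 193 m): east 193 sin 240° = -167.14, north 193 cos 240° = -96.50
Net displacement: 3148.79 east, 1045.27 north. Direction back to start is (-3148.79, -1045.27): bearing = atan2(-3148.79, -1045.27) mod 360° = 251.64° ≈ 252°.

252°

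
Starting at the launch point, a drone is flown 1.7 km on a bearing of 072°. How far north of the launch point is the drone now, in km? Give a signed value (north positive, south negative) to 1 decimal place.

0.5 km

Leg 1 (072°, 1.7 km): east 1.7 sin 72° = 1.62, north 1.7 cos 72° = 0.53
Net north component: 0.53 km.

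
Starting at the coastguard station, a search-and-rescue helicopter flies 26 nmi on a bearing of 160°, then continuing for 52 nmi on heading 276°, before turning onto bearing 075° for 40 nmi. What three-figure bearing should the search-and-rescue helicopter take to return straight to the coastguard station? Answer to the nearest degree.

Leg 1 (160°, 26 nmi): east 26 sin 160° = 8.89, north 26 cos 160° = -24.43
Leg 2 (276°, 52 nmi): east 52 sin 276° = -51.72, north 52 cos 276° = 5.44
Leg 3 (075°, 40 nmi): east 40 sin 75° = 38.64, north 40 cos 75° = 10.35
Net displacement: -4.19 east, -8.64 north. Direction back to start is (4.19, 8.64): bearing = atan2(4.19, 8.64) mod 360° = 25.84° ≈ 026°.

026°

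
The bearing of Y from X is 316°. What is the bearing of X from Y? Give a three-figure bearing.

136°

Back-bearing = 316° − 180° = 136°.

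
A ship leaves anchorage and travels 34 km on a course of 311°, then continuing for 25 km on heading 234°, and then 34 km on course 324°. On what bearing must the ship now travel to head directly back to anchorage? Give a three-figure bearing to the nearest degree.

Leg 1 (311°, 34 km): east 34 sin 311° = -25.66, north 34 cos 311° = 22.31
Leg 2 (234°, 25 km): east 25 sin 234° = -20.23, north 25 cos 234° = -14.69
Leg 3 (324°, 34 km): east 34 sin 324° = -19.98, north 34 cos 324° = 27.51
Net displacement: -65.87 east, 35.12 north. Direction back to start is (65.87, -35.12): bearing = atan2(65.87, -35.12) mod 360° = 118.06° ≈ 118°.

118°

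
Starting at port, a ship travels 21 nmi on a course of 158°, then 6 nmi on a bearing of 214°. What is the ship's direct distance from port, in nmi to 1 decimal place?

Leg 1 (158°, 21 nmi): east 21 sin 158° = 7.87, north 21 cos 158° = -19.47
Leg 2 (214°, 6 nmi): east 6 sin 214° = -3.36, north 6 cos 214° = -4.97
Net: 4.51 east, -24.45 north. Distance = √((4.51)² + (-24.45)²) = 24.858 nmi.

24.9 nmi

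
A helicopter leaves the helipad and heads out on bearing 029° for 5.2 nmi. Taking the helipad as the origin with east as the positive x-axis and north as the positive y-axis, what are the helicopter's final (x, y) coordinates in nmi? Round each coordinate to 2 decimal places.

Leg 1 (029°, 5.2 nmi): east 5.2 sin 29° = 2.52, north 5.2 cos 29° = 4.55
Summing: 2.52 nmi east, 4.55 nmi north → (2.52, 4.55).

(2.52, 4.55)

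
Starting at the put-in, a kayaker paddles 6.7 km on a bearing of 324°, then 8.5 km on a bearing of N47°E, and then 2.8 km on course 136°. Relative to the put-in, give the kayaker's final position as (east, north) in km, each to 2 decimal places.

(4.22, 9.20)

Leg 1 (324°, 6.7 km): east 6.7 sin 324° = -3.94, north 6.7 cos 324° = 5.42
Leg 2 (N47°E, 8.5 km): east 8.5 sin 47° = 6.22, north 8.5 cos 47° = 5.80
Leg 3 (136°, 2.8 km): east 2.8 sin 136° = 1.95, north 2.8 cos 136° = -2.01
Summing: 4.22 km east, 9.20 km north → (4.22, 9.20).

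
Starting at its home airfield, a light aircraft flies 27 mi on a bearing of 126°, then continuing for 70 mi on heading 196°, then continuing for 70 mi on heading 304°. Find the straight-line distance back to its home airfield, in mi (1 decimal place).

Leg 1 (126°, 27 mi): east 27 sin 126° = 21.84, north 27 cos 126° = -15.87
Leg 2 (196°, 70 mi): east 70 sin 196° = -19.29, north 70 cos 196° = -67.29
Leg 3 (304°, 70 mi): east 70 sin 304° = -58.03, north 70 cos 304° = 39.14
Net: -55.48 east, -44.02 north. Distance = √((-55.48)² + (-44.02)²) = 70.822 mi.

70.8 mi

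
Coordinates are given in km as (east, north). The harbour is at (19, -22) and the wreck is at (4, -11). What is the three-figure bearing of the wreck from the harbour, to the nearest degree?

Δeast = 4 − 19 = -15.00; Δnorth = -11 − -22 = 11.00.
Bearing = atan2(Δeast, Δnorth) mod 360° = 306.25° ≈ 306°.

306°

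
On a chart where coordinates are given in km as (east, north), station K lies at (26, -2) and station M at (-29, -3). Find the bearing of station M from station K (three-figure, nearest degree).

Δeast = -29 − 26 = -55.00; Δnorth = -3 − -2 = -1.00.
Bearing = atan2(Δeast, Δnorth) mod 360° = 268.96° ≈ 269°.

269°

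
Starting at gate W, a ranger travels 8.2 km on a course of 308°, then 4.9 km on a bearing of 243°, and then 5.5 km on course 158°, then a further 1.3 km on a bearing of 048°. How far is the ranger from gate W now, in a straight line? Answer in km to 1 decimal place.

Leg 1 (308°, 8.2 km): east 8.2 sin 308° = -6.46, north 8.2 cos 308° = 5.05
Leg 2 (243°, 4.9 km): east 4.9 sin 243° = -4.37, north 4.9 cos 243° = -2.22
Leg 3 (158°, 5.5 km): east 5.5 sin 158° = 2.06, north 5.5 cos 158° = -5.10
Leg 4 (048°, 1.3 km): east 1.3 sin 48° = 0.97, north 1.3 cos 48° = 0.87
Net: -7.80 east, -1.41 north. Distance = √((-7.80)² + (-1.41)²) = 7.927 km.

7.9 km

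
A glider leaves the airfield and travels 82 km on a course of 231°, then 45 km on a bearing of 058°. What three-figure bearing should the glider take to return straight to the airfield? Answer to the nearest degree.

Leg 1 (231°, 82 km): east 82 sin 231° = -63.73, north 82 cos 231° = -51.60
Leg 2 (058°, 45 km): east 45 sin 58° = 38.16, north 45 cos 58° = 23.85
Net displacement: -25.56 east, -27.76 north. Direction back to start is (25.56, 27.76): bearing = atan2(25.56, 27.76) mod 360° = 42.64° ≈ 043°.

043°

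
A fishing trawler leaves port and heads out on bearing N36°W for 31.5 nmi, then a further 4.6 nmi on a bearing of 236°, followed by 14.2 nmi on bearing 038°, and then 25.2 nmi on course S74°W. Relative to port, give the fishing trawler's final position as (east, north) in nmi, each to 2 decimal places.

(-37.81, 27.16)

Leg 1 (N36°W, 31.5 nmi): east 31.5 sin 324° = -18.52, north 31.5 cos 324° = 25.48
Leg 2 (236°, 4.6 nmi): east 4.6 sin 236° = -3.81, north 4.6 cos 236° = -2.57
Leg 3 (038°, 14.2 nmi): east 14.2 sin 38° = 8.74, north 14.2 cos 38° = 11.19
Leg 4 (S74°W, 25.2 nmi): east 25.2 sin 254° = -24.22, north 25.2 cos 254° = -6.95
Summing: -37.81 nmi east, 27.16 nmi north → (-37.81, 27.16).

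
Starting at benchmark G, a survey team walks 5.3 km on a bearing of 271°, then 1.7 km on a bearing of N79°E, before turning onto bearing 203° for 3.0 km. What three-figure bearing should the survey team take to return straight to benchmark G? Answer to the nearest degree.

064°

Leg 1 (271°, 5.3 km): east 5.3 sin 271° = -5.30, north 5.3 cos 271° = 0.09
Leg 2 (N79°E, 1.7 km): east 1.7 sin 79° = 1.67, north 1.7 cos 79° = 0.32
Leg 3 (203°, 3.0 km): east 3.0 sin 203° = -1.17, north 3.0 cos 203° = -2.76
Net displacement: -4.80 east, -2.34 north. Direction back to start is (4.80, 2.34): bearing = atan2(4.80, 2.34) mod 360° = 63.98° ≈ 064°.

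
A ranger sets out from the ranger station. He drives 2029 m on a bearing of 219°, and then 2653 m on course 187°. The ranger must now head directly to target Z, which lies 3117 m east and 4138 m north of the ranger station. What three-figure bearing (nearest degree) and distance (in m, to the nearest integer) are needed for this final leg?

029°, 9589 m

Leg 1 (219°, 2029 m): east 2029 sin 219° = -1276.89, north 2029 cos 219° = -1576.83
Leg 2 (187°, 2653 m): east 2653 sin 187° = -323.32, north 2653 cos 187° = -2633.22
Current position: (-1600.21, -4210.05). Target: (3117, 4138). Remaining: Δeast = 4717.21, Δnorth = 8348.05.
Bearing = atan2(4717.21, 8348.05) mod 360° = 29.47°; distance = √((4717.21)² + (8348.05)²) = 9588.643 m.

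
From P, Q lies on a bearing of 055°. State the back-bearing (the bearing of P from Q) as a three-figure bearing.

Back-bearing = 055° + 180° = 235°.

235°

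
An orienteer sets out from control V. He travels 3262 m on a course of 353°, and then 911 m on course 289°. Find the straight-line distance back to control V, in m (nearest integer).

3752 m

Leg 1 (353°, 3262 m): east 3262 sin 353° = -397.54, north 3262 cos 353° = 3237.69
Leg 2 (289°, 911 m): east 911 sin 289° = -861.37, north 911 cos 289° = 296.59
Net: -1258.91 east, 3534.28 north. Distance = √((-1258.91)² + (3534.28)²) = 3751.795 m.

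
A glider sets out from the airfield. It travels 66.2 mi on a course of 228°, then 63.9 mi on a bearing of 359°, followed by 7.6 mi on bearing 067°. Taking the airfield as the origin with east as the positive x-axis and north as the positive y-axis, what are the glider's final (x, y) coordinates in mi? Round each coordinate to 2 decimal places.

(-43.32, 22.56)

Leg 1 (228°, 66.2 mi): east 66.2 sin 228° = -49.20, north 66.2 cos 228° = -44.30
Leg 2 (359°, 63.9 mi): east 63.9 sin 359° = -1.12, north 63.9 cos 359° = 63.89
Leg 3 (067°, 7.6 mi): east 7.6 sin 67° = 7.00, north 7.6 cos 67° = 2.97
Summing: -43.32 mi east, 22.56 mi north → (-43.32, 22.56).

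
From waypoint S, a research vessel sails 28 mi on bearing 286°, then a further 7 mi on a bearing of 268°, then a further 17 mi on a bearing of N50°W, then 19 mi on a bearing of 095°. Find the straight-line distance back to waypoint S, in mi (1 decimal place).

32.6 mi

Leg 1 (286°, 28 mi): east 28 sin 286° = -26.92, north 28 cos 286° = 7.72
Leg 2 (268°, 7 mi): east 7 sin 268° = -7.00, north 7 cos 268° = -0.24
Leg 3 (N50°W, 17 mi): east 17 sin 310° = -13.02, north 17 cos 310° = 10.93
Leg 4 (095°, 19 mi): east 19 sin 95° = 18.93, north 19 cos 95° = -1.66
Net: -28.01 east, 16.74 north. Distance = √((-28.01)² + (16.74)²) = 32.630 mi.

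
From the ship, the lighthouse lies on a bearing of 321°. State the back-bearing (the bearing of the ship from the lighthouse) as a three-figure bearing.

141°

Back-bearing = 321° − 180° = 141°.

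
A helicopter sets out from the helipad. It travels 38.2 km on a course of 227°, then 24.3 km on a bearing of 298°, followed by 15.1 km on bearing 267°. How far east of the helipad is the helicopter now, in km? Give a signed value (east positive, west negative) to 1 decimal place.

Leg 1 (227°, 38.2 km): east 38.2 sin 227° = -27.94, north 38.2 cos 227° = -26.05
Leg 2 (298°, 24.3 km): east 24.3 sin 298° = -21.46, north 24.3 cos 298° = 11.41
Leg 3 (267°, 15.1 km): east 15.1 sin 267° = -15.08, north 15.1 cos 267° = -0.79
Net east component: -64.47 km.

-64.5 km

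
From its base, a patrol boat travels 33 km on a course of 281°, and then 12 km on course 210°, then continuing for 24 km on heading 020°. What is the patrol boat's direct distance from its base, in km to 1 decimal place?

Leg 1 (281°, 33 km): east 33 sin 281° = -32.39, north 33 cos 281° = 6.30
Leg 2 (210°, 12 km): east 12 sin 210° = -6.00, north 12 cos 210° = -10.39
Leg 3 (020°, 24 km): east 24 sin 20° = 8.21, north 24 cos 20° = 22.55
Net: -30.19 east, 18.46 north. Distance = √((-30.19)² + (18.46)²) = 35.381 km.

35.4 km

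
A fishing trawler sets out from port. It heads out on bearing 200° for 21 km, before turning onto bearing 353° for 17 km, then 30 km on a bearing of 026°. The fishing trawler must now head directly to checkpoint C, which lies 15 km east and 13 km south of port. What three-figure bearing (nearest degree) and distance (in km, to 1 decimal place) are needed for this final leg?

163°, 38.7 km

Leg 1 (200°, 21 km): east 21 sin 200° = -7.18, north 21 cos 200° = -19.73
Leg 2 (353°, 17 km): east 17 sin 353° = -2.07, north 17 cos 353° = 16.87
Leg 3 (026°, 30 km): east 30 sin 26° = 13.15, north 30 cos 26° = 26.96
Current position: (3.90, 24.10). Target: (15, -13). Remaining: Δeast = 11.10, Δnorth = -37.10.
Bearing = atan2(11.10, -37.10) mod 360° = 163.34°; distance = √((11.10)² + (-37.10)²) = 38.729 km.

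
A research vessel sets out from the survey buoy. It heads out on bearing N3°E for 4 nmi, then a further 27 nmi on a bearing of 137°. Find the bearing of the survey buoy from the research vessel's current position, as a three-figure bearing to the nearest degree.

Leg 1 (N3°E, 4 nmi): east 4 sin 3° = 0.21, north 4 cos 3° = 3.99
Leg 2 (137°, 27 nmi): east 27 sin 137° = 18.41, north 27 cos 137° = -19.75
Net displacement: 18.62 east, -15.75 north. Direction back to start is (-18.62, 15.75): bearing = atan2(-18.62, 15.75) mod 360° = 310.23° ≈ 310°.

310°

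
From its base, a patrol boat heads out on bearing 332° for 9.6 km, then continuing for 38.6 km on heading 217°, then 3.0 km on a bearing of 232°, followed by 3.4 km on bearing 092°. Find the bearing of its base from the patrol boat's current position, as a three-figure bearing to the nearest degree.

048°

Leg 1 (332°, 9.6 km): east 9.6 sin 332° = -4.51, north 9.6 cos 332° = 8.48
Leg 2 (217°, 38.6 km): east 38.6 sin 217° = -23.23, north 38.6 cos 217° = -30.83
Leg 3 (232°, 3.0 km): east 3.0 sin 232° = -2.36, north 3.0 cos 232° = -1.85
Leg 4 (092°, 3.4 km): east 3.4 sin 92° = 3.40, north 3.4 cos 92° = -0.12
Net displacement: -26.70 east, -24.32 north. Direction back to start is (26.70, 24.32): bearing = atan2(26.70, 24.32) mod 360° = 47.68° ≈ 048°.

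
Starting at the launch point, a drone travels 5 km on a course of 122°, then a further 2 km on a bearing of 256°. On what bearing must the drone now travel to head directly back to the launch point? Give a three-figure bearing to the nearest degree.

Leg 1 (122°, 5 km): east 5 sin 122° = 4.24, north 5 cos 122° = -2.65
Leg 2 (256°, 2 km): east 2 sin 256° = -1.94, north 2 cos 256° = -0.48
Net displacement: 2.30 east, -3.13 north. Direction back to start is (-2.30, 3.13): bearing = atan2(-2.30, 3.13) mod 360° = 323.72° ≈ 324°.

324°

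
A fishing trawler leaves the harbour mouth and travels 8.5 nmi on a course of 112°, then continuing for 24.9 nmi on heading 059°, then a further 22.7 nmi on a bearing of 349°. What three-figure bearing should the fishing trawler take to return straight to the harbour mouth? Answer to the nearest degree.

218°

Leg 1 (112°, 8.5 nmi): east 8.5 sin 112° = 7.88, north 8.5 cos 112° = -3.18
Leg 2 (059°, 24.9 nmi): east 24.9 sin 59° = 21.34, north 24.9 cos 59° = 12.82
Leg 3 (349°, 22.7 nmi): east 22.7 sin 349° = -4.33, north 22.7 cos 349° = 22.28
Net displacement: 24.89 east, 31.92 north. Direction back to start is (-24.89, -31.92): bearing = atan2(-24.89, -31.92) mod 360° = 217.95° ≈ 218°.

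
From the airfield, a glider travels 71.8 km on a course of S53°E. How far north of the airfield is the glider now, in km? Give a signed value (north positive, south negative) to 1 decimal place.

-43.2 km

Leg 1 (S53°E, 71.8 km): east 71.8 sin 127° = 57.34, north 71.8 cos 127° = -43.21
Net north component: -43.21 km.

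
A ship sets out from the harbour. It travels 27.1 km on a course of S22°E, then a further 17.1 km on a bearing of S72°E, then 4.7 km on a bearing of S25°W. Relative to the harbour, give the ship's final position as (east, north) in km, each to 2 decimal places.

(24.43, -34.67)

Leg 1 (S22°E, 27.1 km): east 27.1 sin 158° = 10.15, north 27.1 cos 158° = -25.13
Leg 2 (S72°E, 17.1 km): east 17.1 sin 108° = 16.26, north 17.1 cos 108° = -5.28
Leg 3 (S25°W, 4.7 km): east 4.7 sin 205° = -1.99, north 4.7 cos 205° = -4.26
Summing: 24.43 km east, -34.67 km north → (24.43, -34.67).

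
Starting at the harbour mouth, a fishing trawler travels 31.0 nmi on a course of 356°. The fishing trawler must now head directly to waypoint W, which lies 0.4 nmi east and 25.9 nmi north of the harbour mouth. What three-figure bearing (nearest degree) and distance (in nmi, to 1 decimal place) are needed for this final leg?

153°, 5.6 nmi

Leg 1 (356°, 31.0 nmi): east 31.0 sin 356° = -2.16, north 31.0 cos 356° = 30.92
Current position: (-2.16, 30.92). Target: (0.4, 25.9). Remaining: Δeast = 2.56, Δnorth = -5.02.
Bearing = atan2(2.56, -5.02) mod 360° = 152.98°; distance = √((2.56)² + (-5.02)²) = 5.640 nmi.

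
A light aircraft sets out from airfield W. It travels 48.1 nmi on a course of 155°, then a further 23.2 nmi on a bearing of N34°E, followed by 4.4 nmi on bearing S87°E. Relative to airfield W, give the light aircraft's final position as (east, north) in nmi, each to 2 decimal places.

Leg 1 (155°, 48.1 nmi): east 48.1 sin 155° = 20.33, north 48.1 cos 155° = -43.59
Leg 2 (N34°E, 23.2 nmi): east 23.2 sin 34° = 12.97, north 23.2 cos 34° = 19.23
Leg 3 (S87°E, 4.4 nmi): east 4.4 sin 93° = 4.39, north 4.4 cos 93° = -0.23
Summing: 37.70 nmi east, -24.59 nmi north → (37.70, -24.59).

(37.70, -24.59)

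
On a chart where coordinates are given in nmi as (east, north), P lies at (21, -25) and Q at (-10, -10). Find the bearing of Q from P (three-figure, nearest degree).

Δeast = -10 − 21 = -31.00; Δnorth = -10 − -25 = 15.00.
Bearing = atan2(Δeast, Δnorth) mod 360° = 295.82° ≈ 296°.

296°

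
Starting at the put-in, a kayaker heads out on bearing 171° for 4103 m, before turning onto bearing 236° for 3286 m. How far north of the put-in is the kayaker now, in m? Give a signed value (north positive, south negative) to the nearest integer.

-5890 m

Leg 1 (171°, 4103 m): east 4103 sin 171° = 641.85, north 4103 cos 171° = -4052.49
Leg 2 (236°, 3286 m): east 3286 sin 236° = -2724.22, north 3286 cos 236° = -1837.51
Net north component: -5889.99 m.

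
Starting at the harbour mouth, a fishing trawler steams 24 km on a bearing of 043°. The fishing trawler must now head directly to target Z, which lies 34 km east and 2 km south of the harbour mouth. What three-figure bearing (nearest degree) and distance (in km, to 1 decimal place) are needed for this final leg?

Leg 1 (043°, 24 km): east 24 sin 43° = 16.37, north 24 cos 43° = 17.55
Current position: (16.37, 17.55). Target: (34, -2). Remaining: Δeast = 17.63, Δnorth = -19.55.
Bearing = atan2(17.63, -19.55) mod 360° = 137.96°; distance = √((17.63)² + (-19.55)²) = 26.328 km.

138°, 26.3 km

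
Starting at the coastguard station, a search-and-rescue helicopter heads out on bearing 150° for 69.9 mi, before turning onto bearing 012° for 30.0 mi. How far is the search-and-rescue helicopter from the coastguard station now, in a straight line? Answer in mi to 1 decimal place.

51.7 mi

Leg 1 (150°, 69.9 mi): east 69.9 sin 150° = 34.95, north 69.9 cos 150° = -60.54
Leg 2 (012°, 30.0 mi): east 30.0 sin 12° = 6.24, north 30.0 cos 12° = 29.34
Net: 41.19 east, -31.19 north. Distance = √((41.19)² + (-31.19)²) = 51.665 mi.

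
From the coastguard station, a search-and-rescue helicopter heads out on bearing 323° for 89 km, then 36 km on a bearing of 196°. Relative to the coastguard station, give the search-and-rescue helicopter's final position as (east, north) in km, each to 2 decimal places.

(-63.48, 36.47)

Leg 1 (323°, 89 km): east 89 sin 323° = -53.56, north 89 cos 323° = 71.08
Leg 2 (196°, 36 km): east 36 sin 196° = -9.92, north 36 cos 196° = -34.61
Summing: -63.48 km east, 36.47 km north → (-63.48, 36.47).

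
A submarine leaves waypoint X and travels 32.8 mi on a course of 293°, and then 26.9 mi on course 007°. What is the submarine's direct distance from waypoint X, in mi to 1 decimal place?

Leg 1 (293°, 32.8 mi): east 32.8 sin 293° = -30.19, north 32.8 cos 293° = 12.82
Leg 2 (007°, 26.9 mi): east 26.9 sin 7° = 3.28, north 26.9 cos 7° = 26.70
Net: -26.91 east, 39.52 north. Distance = √((-26.91)² + (39.52)²) = 47.811 mi.

47.8 mi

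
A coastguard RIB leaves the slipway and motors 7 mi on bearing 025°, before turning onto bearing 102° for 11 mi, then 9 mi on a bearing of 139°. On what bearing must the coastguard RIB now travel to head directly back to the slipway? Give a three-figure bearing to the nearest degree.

278°

Leg 1 (025°, 7 mi): east 7 sin 25° = 2.96, north 7 cos 25° = 6.34
Leg 2 (102°, 11 mi): east 11 sin 102° = 10.76, north 11 cos 102° = -2.29
Leg 3 (139°, 9 mi): east 9 sin 139° = 5.90, north 9 cos 139° = -6.79
Net displacement: 19.62 east, -2.74 north. Direction back to start is (-19.62, 2.74): bearing = atan2(-19.62, 2.74) mod 360° = 277.94° ≈ 278°.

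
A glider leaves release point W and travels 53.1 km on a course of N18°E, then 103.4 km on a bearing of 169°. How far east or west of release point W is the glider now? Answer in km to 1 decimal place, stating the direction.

36.1 km east

Leg 1 (N18°E, 53.1 km): east 53.1 sin 18° = 16.41, north 53.1 cos 18° = 50.50
Leg 2 (169°, 103.4 km): east 103.4 sin 169° = 19.73, north 103.4 cos 169° = -101.50
Net east component: 36.14 km.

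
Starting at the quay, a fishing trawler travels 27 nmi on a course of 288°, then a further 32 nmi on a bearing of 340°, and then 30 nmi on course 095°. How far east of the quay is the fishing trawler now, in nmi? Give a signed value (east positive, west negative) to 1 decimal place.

-6.7 nmi

Leg 1 (288°, 27 nmi): east 27 sin 288° = -25.68, north 27 cos 288° = 8.34
Leg 2 (340°, 32 nmi): east 32 sin 340° = -10.94, north 32 cos 340° = 30.07
Leg 3 (095°, 30 nmi): east 30 sin 95° = 29.89, north 30 cos 95° = -2.61
Net east component: -6.74 nmi.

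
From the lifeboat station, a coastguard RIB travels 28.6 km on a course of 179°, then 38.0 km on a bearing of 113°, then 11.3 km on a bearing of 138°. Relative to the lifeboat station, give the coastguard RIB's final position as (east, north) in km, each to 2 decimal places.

Leg 1 (179°, 28.6 km): east 28.6 sin 179° = 0.50, north 28.6 cos 179° = -28.60
Leg 2 (113°, 38.0 km): east 38.0 sin 113° = 34.98, north 38.0 cos 113° = -14.85
Leg 3 (138°, 11.3 km): east 11.3 sin 138° = 7.56, north 11.3 cos 138° = -8.40
Summing: 43.04 km east, -51.84 km north → (43.04, -51.84).

(43.04, -51.84)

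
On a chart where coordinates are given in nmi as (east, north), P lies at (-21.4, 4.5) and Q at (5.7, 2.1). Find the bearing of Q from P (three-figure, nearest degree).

095°

Δeast = 5.7 − -21.4 = 27.10; Δnorth = 2.1 − 4.5 = -2.40.
Bearing = atan2(Δeast, Δnorth) mod 360° = 95.06° ≈ 095°.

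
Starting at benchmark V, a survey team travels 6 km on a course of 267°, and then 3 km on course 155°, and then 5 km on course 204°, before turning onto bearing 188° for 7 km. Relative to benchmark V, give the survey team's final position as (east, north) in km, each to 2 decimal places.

(-7.73, -14.53)

Leg 1 (267°, 6 km): east 6 sin 267° = -5.99, north 6 cos 267° = -0.31
Leg 2 (155°, 3 km): east 3 sin 155° = 1.27, north 3 cos 155° = -2.72
Leg 3 (204°, 5 km): east 5 sin 204° = -2.03, north 5 cos 204° = -4.57
Leg 4 (188°, 7 km): east 7 sin 188° = -0.97, north 7 cos 188° = -6.93
Summing: -7.73 km east, -14.53 km north → (-7.73, -14.53).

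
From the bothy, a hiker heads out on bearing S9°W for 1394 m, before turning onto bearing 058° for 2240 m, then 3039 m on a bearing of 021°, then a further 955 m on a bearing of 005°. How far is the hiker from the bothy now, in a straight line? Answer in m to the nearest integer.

Leg 1 (S9°W, 1394 m): east 1394 sin 189° = -218.07, north 1394 cos 189° = -1376.84
Leg 2 (058°, 2240 m): east 2240 sin 58° = 1899.63, north 2240 cos 58° = 1187.02
Leg 3 (021°, 3039 m): east 3039 sin 21° = 1089.08, north 3039 cos 21° = 2837.15
Leg 4 (005°, 955 m): east 955 sin 5° = 83.23, north 955 cos 5° = 951.37
Net: 2853.87 east, 3598.70 north. Distance = √((2853.87)² + (3598.70)²) = 4592.953 m.

4593 m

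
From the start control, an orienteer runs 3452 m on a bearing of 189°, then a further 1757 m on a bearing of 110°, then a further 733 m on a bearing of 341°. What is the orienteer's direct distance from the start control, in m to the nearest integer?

3430 m

Leg 1 (189°, 3452 m): east 3452 sin 189° = -540.01, north 3452 cos 189° = -3409.50
Leg 2 (110°, 1757 m): east 1757 sin 110° = 1651.04, north 1757 cos 110° = -600.93
Leg 3 (341°, 733 m): east 733 sin 341° = -238.64, north 733 cos 341° = 693.07
Net: 872.39 east, -3317.36 north. Distance = √((872.39)² + (-3317.36)²) = 3430.155 m.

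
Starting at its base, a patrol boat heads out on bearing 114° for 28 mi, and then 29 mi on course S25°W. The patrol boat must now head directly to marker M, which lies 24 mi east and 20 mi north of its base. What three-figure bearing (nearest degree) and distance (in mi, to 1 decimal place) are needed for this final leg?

010°, 58.7 mi

Leg 1 (114°, 28 mi): east 28 sin 114° = 25.58, north 28 cos 114° = -11.39
Leg 2 (S25°W, 29 mi): east 29 sin 205° = -12.26, north 29 cos 205° = -26.28
Current position: (13.32, -37.67). Target: (24, 20). Remaining: Δeast = 10.68, Δnorth = 57.67.
Bearing = atan2(10.68, 57.67) mod 360° = 10.49°; distance = √((10.68)² + (57.67)²) = 58.652 mi.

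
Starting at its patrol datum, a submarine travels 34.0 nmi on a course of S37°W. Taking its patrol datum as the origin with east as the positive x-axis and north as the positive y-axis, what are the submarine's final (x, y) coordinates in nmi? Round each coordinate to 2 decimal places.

(-20.46, -27.15)

Leg 1 (S37°W, 34.0 nmi): east 34.0 sin 217° = -20.46, north 34.0 cos 217° = -27.15
Summing: -20.46 nmi east, -27.15 nmi north → (-20.46, -27.15).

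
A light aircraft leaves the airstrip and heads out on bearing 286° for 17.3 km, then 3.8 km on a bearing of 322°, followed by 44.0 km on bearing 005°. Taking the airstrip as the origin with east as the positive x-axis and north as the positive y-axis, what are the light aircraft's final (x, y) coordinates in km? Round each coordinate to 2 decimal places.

Leg 1 (286°, 17.3 km): east 17.3 sin 286° = -16.63, north 17.3 cos 286° = 4.77
Leg 2 (322°, 3.8 km): east 3.8 sin 322° = -2.34, north 3.8 cos 322° = 2.99
Leg 3 (005°, 44.0 km): east 44.0 sin 5° = 3.83, north 44.0 cos 5° = 43.83
Summing: -15.13 km east, 51.60 km north → (-15.13, 51.60).

(-15.13, 51.60)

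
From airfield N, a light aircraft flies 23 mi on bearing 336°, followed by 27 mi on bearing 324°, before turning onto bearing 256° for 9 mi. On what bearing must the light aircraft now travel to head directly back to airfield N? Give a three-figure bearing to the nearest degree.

Leg 1 (336°, 23 mi): east 23 sin 336° = -9.35, north 23 cos 336° = 21.01
Leg 2 (324°, 27 mi): east 27 sin 324° = -15.87, north 27 cos 324° = 21.84
Leg 3 (256°, 9 mi): east 9 sin 256° = -8.73, north 9 cos 256° = -2.18
Net displacement: -33.96 east, 40.68 north. Direction back to start is (33.96, -40.68): bearing = atan2(33.96, -40.68) mod 360° = 140.14° ≈ 140°.

140°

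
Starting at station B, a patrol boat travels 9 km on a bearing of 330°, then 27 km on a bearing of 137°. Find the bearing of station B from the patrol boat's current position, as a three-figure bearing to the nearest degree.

311°

Leg 1 (330°, 9 km): east 9 sin 330° = -4.50, north 9 cos 330° = 7.79
Leg 2 (137°, 27 km): east 27 sin 137° = 18.41, north 27 cos 137° = -19.75
Net displacement: 13.91 east, -11.95 north. Direction back to start is (-13.91, 11.95): bearing = atan2(-13.91, 11.95) mod 360° = 310.66° ≈ 311°.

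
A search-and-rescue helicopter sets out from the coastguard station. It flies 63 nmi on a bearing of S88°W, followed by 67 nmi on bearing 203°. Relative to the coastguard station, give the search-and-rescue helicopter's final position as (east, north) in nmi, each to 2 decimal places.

Leg 1 (S88°W, 63 nmi): east 63 sin 268° = -62.96, north 63 cos 268° = -2.20
Leg 2 (203°, 67 nmi): east 67 sin 203° = -26.18, north 67 cos 203° = -61.67
Summing: -89.14 nmi east, -63.87 nmi north → (-89.14, -63.87).

(-89.14, -63.87)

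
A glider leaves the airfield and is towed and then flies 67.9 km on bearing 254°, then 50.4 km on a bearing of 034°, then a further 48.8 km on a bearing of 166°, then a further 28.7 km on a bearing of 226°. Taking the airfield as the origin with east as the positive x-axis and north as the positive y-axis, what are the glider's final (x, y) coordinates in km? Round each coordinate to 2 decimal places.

Leg 1 (254°, 67.9 km): east 67.9 sin 254° = -65.27, north 67.9 cos 254° = -18.72
Leg 2 (034°, 50.4 km): east 50.4 sin 34° = 28.18, north 50.4 cos 34° = 41.78
Leg 3 (166°, 48.8 km): east 48.8 sin 166° = 11.81, north 48.8 cos 166° = -47.35
Leg 4 (226°, 28.7 km): east 28.7 sin 226° = -20.65, north 28.7 cos 226° = -19.94
Summing: -45.93 km east, -44.22 km north → (-45.93, -44.22).

(-45.93, -44.22)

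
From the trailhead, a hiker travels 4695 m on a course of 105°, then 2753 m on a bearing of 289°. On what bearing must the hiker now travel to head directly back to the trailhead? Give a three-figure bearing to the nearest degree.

279°

Leg 1 (105°, 4695 m): east 4695 sin 105° = 4535.02, north 4695 cos 105° = -1215.16
Leg 2 (289°, 2753 m): east 2753 sin 289° = -2603.01, north 2753 cos 289° = 896.29
Net displacement: 1932.01 east, -318.87 north. Direction back to start is (-1932.01, 318.87): bearing = atan2(-1932.01, 318.87) mod 360° = 279.37° ≈ 279°.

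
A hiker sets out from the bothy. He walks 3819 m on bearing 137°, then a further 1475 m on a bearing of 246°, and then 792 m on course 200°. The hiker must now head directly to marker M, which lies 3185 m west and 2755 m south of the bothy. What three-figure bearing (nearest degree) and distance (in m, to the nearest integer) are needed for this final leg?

288°, 4394 m

Leg 1 (137°, 3819 m): east 3819 sin 137° = 2604.55, north 3819 cos 137° = -2793.04
Leg 2 (246°, 1475 m): east 1475 sin 246° = -1347.48, north 1475 cos 246° = -599.94
Leg 3 (200°, 792 m): east 792 sin 200° = -270.88, north 792 cos 200° = -744.24
Current position: (986.19, -4137.21). Target: (-3185, -2755). Remaining: Δeast = -4171.19, Δnorth = 1382.21.
Bearing = atan2(-4171.19, 1382.21) mod 360° = 288.33°; distance = √((-4171.19)² + (1382.21)²) = 4394.241 m.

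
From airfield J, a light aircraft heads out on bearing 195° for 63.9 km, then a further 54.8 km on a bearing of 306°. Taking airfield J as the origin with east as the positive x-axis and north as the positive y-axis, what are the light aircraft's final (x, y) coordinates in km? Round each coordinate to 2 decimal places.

Leg 1 (195°, 63.9 km): east 63.9 sin 195° = -16.54, north 63.9 cos 195° = -61.72
Leg 2 (306°, 54.8 km): east 54.8 sin 306° = -44.33, north 54.8 cos 306° = 32.21
Summing: -60.87 km east, -29.51 km north → (-60.87, -29.51).

(-60.87, -29.51)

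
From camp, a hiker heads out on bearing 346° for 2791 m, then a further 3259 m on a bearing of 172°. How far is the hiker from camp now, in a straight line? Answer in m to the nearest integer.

Leg 1 (346°, 2791 m): east 2791 sin 346° = -675.20, north 2791 cos 346° = 2708.10
Leg 2 (172°, 3259 m): east 3259 sin 172° = 453.57, north 3259 cos 172° = -3227.28
Net: -221.64 east, -519.19 north. Distance = √((-221.64)² + (-519.19)²) = 564.518 m.

565 m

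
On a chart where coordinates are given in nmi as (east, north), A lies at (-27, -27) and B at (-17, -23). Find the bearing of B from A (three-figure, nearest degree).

Δeast = -17 − -27 = 10.00; Δnorth = -23 − -27 = 4.00.
Bearing = atan2(Δeast, Δnorth) mod 360° = 68.20° ≈ 068°.

068°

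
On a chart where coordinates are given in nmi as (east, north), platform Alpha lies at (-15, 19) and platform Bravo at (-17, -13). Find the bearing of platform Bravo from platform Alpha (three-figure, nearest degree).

184°

Δeast = -17 − -15 = -2.00; Δnorth = -13 − 19 = -32.00.
Bearing = atan2(Δeast, Δnorth) mod 360° = 183.58° ≈ 184°.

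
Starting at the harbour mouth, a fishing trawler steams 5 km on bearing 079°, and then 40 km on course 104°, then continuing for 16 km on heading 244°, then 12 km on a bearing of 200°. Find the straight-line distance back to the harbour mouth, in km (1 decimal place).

37.0 km

Leg 1 (079°, 5 km): east 5 sin 79° = 4.91, north 5 cos 79° = 0.95
Leg 2 (104°, 40 km): east 40 sin 104° = 38.81, north 40 cos 104° = -9.68
Leg 3 (244°, 16 km): east 16 sin 244° = -14.38, north 16 cos 244° = -7.01
Leg 4 (200°, 12 km): east 12 sin 200° = -4.10, north 12 cos 200° = -11.28
Net: 25.24 east, -27.01 north. Distance = √((25.24)² + (-27.01)²) = 36.966 km.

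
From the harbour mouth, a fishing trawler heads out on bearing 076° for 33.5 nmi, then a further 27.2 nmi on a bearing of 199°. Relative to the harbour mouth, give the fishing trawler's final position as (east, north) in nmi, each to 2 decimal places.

Leg 1 (076°, 33.5 nmi): east 33.5 sin 76° = 32.50, north 33.5 cos 76° = 8.10
Leg 2 (199°, 27.2 nmi): east 27.2 sin 199° = -8.86, north 27.2 cos 199° = -25.72
Summing: 23.65 nmi east, -17.61 nmi north → (23.65, -17.61).

(23.65, -17.61)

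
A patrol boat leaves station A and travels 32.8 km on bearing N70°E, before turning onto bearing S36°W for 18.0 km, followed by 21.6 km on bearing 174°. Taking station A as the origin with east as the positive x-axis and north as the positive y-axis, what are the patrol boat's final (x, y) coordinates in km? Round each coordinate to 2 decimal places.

(22.50, -24.83)

Leg 1 (N70°E, 32.8 km): east 32.8 sin 70° = 30.82, north 32.8 cos 70° = 11.22
Leg 2 (S36°W, 18.0 km): east 18.0 sin 216° = -10.58, north 18.0 cos 216° = -14.56
Leg 3 (174°, 21.6 km): east 21.6 sin 174° = 2.26, north 21.6 cos 174° = -21.48
Summing: 22.50 km east, -24.83 km north → (22.50, -24.83).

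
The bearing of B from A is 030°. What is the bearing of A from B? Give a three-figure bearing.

210°

Back-bearing = 030° + 180° = 210°.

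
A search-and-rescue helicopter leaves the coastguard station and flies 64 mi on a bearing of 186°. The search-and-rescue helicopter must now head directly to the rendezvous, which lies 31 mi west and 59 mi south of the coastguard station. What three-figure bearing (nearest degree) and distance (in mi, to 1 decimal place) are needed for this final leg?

281°, 24.8 mi

Leg 1 (186°, 64 mi): east 64 sin 186° = -6.69, north 64 cos 186° = -63.65
Current position: (-6.69, -63.65). Target: (-31, -59). Remaining: Δeast = -24.31, Δnorth = 4.65.
Bearing = atan2(-24.31, 4.65) mod 360° = 280.83°; distance = √((-24.31)² + (4.65)²) = 24.751 mi.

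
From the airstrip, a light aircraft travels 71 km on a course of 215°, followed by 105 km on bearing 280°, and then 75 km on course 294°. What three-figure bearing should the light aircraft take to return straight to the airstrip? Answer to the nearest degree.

087°

Leg 1 (215°, 71 km): east 71 sin 215° = -40.72, north 71 cos 215° = -58.16
Leg 2 (280°, 105 km): east 105 sin 280° = -103.40, north 105 cos 280° = 18.23
Leg 3 (294°, 75 km): east 75 sin 294° = -68.52, north 75 cos 294° = 30.51
Net displacement: -212.64 east, -9.42 north. Direction back to start is (212.64, 9.42): bearing = atan2(212.64, 9.42) mod 360° = 87.46° ≈ 087°.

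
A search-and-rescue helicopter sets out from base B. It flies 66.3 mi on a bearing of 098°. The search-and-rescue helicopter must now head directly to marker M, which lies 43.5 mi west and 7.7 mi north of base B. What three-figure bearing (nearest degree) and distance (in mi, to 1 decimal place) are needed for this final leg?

279°, 110.5 mi

Leg 1 (098°, 66.3 mi): east 66.3 sin 98° = 65.65, north 66.3 cos 98° = -9.23
Current position: (65.65, -9.23). Target: (-43.5, 7.7). Remaining: Δeast = -109.15, Δnorth = 16.93.
Bearing = atan2(-109.15, 16.93) mod 360° = 278.81°; distance = √((-109.15)² + (16.93)²) = 110.459 mi.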